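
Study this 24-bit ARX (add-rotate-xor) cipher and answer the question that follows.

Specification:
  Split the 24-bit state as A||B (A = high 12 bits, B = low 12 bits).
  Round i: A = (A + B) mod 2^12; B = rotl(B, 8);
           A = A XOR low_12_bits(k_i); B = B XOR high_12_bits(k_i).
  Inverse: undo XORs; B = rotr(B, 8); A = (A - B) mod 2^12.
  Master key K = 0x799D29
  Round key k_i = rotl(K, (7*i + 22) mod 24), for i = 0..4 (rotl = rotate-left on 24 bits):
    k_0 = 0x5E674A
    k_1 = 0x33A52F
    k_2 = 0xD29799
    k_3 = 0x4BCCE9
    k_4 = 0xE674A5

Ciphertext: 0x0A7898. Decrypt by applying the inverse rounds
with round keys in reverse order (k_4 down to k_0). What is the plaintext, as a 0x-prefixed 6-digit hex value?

0xC7CDD4

s_0 = ciphertext = 0x0A7898
s_1 = InvRound(s_0, k_4) = 0x40CFF6
s_2 = InvRound(s_1, k_3) = 0x43A4AB
s_3 = InvRound(s_2, k_2) = 0xB7A829
s_4 = InvRound(s_3, k_1) = 0xD1A13B
s_5 = InvRound(s_4, k_0) = 0xC7CDD4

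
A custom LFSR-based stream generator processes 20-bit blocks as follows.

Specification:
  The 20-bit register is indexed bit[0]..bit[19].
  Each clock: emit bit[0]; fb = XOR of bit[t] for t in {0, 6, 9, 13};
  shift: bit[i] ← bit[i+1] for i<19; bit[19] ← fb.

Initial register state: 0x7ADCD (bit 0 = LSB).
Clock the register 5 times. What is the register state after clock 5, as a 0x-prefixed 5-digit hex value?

reg_0 = 0x7ADCD
clock 1: out=1, reg = 0xBD6E6
clock 2: out=0, reg = 0x5EB73
clock 3: out=1, reg = 0x2F5B9
clock 4: out=1, reg = 0x17ADC
clock 5: out=0, reg = 0x8BD6E

0x8BD6E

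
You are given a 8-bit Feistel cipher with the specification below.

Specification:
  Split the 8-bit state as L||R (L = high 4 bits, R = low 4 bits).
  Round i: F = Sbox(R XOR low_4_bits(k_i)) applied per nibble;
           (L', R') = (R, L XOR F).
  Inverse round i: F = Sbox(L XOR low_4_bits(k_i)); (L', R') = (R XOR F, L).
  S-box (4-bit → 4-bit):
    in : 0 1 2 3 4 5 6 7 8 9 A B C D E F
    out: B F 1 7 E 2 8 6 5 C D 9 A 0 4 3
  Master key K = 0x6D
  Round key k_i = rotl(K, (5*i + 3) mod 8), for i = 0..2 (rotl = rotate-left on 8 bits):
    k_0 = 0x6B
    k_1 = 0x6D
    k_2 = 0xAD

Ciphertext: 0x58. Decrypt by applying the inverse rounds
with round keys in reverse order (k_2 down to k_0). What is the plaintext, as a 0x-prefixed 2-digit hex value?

0xFE

s_0 = ciphertext = 0x58
s_1 = InvRound(s_0, k_2) = 0xD5
s_2 = InvRound(s_1, k_1) = 0xED
s_3 = InvRound(s_2, k_0) = 0xFE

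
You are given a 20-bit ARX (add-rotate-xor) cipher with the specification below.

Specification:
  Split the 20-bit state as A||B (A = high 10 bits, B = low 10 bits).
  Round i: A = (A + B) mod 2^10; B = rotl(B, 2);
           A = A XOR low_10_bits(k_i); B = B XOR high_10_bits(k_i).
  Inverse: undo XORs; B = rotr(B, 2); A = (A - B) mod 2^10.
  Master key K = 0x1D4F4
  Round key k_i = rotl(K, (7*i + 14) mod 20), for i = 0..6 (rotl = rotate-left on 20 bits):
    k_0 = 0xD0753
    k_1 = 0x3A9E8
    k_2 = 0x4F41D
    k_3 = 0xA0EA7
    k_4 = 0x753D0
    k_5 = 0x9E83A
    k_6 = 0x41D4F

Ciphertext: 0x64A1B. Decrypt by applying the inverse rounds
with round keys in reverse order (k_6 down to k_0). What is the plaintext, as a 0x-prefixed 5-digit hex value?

0x0F6FF

s_0 = ciphertext = 0x64A1B
s_1 = InvRound(s_0, k_6) = 0x058C7
s_2 = InvRound(s_1, k_5) = 0x9F5AF
s_3 = InvRound(s_2, k_4) = 0xA3F1E
s_4 = InvRound(s_3, k_3) = 0xB0567
s_5 = InvRound(s_4, k_2) = 0x31A16
s_6 = InvRound(s_5, k_1) = 0x1BCBF
s_7 = InvRound(s_6, k_0) = 0x0F6FF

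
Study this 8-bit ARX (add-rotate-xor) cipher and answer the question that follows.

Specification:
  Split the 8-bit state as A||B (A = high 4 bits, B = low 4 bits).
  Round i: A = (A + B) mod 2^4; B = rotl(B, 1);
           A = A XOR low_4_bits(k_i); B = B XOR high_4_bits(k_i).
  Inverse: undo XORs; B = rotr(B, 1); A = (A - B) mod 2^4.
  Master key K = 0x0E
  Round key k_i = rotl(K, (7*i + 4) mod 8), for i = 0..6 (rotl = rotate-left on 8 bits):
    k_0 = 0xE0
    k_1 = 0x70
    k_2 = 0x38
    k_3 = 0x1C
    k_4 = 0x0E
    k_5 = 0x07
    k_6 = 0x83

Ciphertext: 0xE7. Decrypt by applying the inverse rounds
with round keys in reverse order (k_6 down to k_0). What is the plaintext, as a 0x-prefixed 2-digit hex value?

0xC2

s_0 = ciphertext = 0xE7
s_1 = InvRound(s_0, k_6) = 0xEF
s_2 = InvRound(s_1, k_5) = 0xAF
s_3 = InvRound(s_2, k_4) = 0x5F
s_4 = InvRound(s_3, k_3) = 0x27
s_5 = InvRound(s_4, k_2) = 0x82
s_6 = InvRound(s_5, k_1) = 0xEA
s_7 = InvRound(s_6, k_0) = 0xC2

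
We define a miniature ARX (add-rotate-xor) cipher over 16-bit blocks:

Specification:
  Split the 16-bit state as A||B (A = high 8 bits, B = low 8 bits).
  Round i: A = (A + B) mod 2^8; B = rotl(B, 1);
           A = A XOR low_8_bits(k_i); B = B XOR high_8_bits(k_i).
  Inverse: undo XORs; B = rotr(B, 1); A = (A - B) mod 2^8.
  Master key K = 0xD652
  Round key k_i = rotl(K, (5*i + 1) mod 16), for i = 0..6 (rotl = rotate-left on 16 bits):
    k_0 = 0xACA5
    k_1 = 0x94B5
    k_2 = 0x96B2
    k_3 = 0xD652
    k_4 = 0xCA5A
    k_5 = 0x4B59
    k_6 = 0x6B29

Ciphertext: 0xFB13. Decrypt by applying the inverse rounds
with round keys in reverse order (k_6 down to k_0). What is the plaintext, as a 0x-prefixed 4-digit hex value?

0xD647

s_0 = ciphertext = 0xFB13
s_1 = InvRound(s_0, k_6) = 0x963C
s_2 = InvRound(s_1, k_5) = 0x14BB
s_3 = InvRound(s_2, k_4) = 0x96B8
s_4 = InvRound(s_3, k_3) = 0x8D37
s_5 = InvRound(s_4, k_2) = 0x6FD0
s_6 = InvRound(s_5, k_1) = 0xB822
s_7 = InvRound(s_6, k_0) = 0xD647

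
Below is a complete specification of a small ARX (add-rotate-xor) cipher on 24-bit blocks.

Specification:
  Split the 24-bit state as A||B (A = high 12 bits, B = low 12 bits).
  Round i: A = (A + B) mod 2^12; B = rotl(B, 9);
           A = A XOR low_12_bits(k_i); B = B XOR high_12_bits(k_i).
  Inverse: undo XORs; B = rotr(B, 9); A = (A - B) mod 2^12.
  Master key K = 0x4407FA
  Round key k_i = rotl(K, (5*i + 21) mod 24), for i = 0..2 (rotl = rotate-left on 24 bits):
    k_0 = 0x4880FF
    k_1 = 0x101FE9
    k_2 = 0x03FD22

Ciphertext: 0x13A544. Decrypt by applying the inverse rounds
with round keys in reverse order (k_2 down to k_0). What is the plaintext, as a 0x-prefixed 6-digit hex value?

s_0 = ciphertext = 0x13A544
s_1 = InvRound(s_0, k_2) = 0x03EBDA
s_2 = InvRound(s_1, k_1) = 0x8FA6DD
s_3 = InvRound(s_2, k_0) = 0x55C2A9

0x55C2A9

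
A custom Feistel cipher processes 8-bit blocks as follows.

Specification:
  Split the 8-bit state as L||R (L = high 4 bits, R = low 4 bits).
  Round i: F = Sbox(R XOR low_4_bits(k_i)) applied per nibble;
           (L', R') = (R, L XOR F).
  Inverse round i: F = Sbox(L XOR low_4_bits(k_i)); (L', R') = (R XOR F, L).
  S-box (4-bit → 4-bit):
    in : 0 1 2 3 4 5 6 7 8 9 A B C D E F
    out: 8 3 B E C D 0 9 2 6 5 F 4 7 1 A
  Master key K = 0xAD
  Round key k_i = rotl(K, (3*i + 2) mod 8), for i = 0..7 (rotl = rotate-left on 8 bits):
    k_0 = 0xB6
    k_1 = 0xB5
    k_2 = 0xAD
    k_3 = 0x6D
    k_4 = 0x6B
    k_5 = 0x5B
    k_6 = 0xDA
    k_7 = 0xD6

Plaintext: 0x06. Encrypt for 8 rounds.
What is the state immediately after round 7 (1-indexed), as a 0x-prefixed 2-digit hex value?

s_0 = plaintext = 0x06
s_1 = Round(s_0, k_0) = 0x68
s_2 = Round(s_1, k_1) = 0x81
s_3 = Round(s_2, k_2) = 0x1C
s_4 = Round(s_3, k_3) = 0xC2
s_5 = Round(s_4, k_4) = 0x2A
s_6 = Round(s_5, k_5) = 0xA1
s_7 = Round(s_6, k_6) = 0x15
s_8 = Round(s_7, k_7) = 0x5F

0x15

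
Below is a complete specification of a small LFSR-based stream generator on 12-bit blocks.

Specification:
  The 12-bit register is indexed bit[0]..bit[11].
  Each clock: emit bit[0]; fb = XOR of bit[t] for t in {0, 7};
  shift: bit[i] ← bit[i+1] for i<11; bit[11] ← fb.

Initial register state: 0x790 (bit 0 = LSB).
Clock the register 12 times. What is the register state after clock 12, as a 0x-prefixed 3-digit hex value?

reg_0 = 0x790
clock 1: out=0, reg = 0xBC8
clock 2: out=0, reg = 0xDE4
clock 3: out=0, reg = 0xEF2
clock 4: out=0, reg = 0xF79
clock 5: out=1, reg = 0xFBC
clock 6: out=0, reg = 0xFDE
clock 7: out=0, reg = 0xFEF
clock 8: out=1, reg = 0x7F7
clock 9: out=1, reg = 0x3FB
clock 10: out=1, reg = 0x1FD
clock 11: out=1, reg = 0x0FE
clock 12: out=0, reg = 0x87F

0x87F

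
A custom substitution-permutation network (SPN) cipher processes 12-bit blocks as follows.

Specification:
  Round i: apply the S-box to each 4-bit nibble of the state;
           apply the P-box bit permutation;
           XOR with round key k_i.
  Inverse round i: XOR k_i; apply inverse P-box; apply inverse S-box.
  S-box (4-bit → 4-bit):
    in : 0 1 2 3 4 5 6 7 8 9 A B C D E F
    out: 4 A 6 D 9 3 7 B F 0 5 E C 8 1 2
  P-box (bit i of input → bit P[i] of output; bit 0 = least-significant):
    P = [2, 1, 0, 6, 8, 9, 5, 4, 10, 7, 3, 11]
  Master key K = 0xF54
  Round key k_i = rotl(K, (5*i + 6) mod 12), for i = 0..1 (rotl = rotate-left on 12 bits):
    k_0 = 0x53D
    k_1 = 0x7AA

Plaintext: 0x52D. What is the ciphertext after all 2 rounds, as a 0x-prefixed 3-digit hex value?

s_0 = plaintext = 0x52D
s_1 = Round(s_0, k_0) = 0x3DD
s_2 = Round(s_1, k_1) = 0xBF2

0xBF2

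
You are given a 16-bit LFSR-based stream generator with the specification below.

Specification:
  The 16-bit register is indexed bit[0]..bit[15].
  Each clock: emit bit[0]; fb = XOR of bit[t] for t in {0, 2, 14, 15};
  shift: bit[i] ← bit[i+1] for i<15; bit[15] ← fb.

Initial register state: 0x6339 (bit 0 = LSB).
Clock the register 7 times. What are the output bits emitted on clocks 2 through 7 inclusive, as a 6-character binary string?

001110

reg_0 = 0x6339
clock 1: out=1, reg = 0x319C
clock 2: out=0, reg = 0x98CE
clock 3: out=0, reg = 0x4C67
clock 4: out=1, reg = 0xA633
clock 5: out=1, reg = 0x5319
clock 6: out=1, reg = 0x298C
clock 7: out=0, reg = 0x94C6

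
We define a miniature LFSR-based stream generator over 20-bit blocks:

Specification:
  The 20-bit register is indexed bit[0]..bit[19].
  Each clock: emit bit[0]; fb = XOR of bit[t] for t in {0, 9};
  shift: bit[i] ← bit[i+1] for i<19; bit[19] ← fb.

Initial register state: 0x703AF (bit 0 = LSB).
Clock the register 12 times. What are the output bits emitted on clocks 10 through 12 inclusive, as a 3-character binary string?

100

reg_0 = 0x703AF
clock 1: out=1, reg = 0x381D7
clock 2: out=1, reg = 0x9C0EB
clock 3: out=1, reg = 0xCE075
clock 4: out=1, reg = 0xE703A
clock 5: out=0, reg = 0x7381D
clock 6: out=1, reg = 0xB9C0E
clock 7: out=0, reg = 0x5CE07
clock 8: out=1, reg = 0x2E703
clock 9: out=1, reg = 0x17381
clock 10: out=1, reg = 0x0B9C0
clock 11: out=0, reg = 0x05CE0
clock 12: out=0, reg = 0x02E70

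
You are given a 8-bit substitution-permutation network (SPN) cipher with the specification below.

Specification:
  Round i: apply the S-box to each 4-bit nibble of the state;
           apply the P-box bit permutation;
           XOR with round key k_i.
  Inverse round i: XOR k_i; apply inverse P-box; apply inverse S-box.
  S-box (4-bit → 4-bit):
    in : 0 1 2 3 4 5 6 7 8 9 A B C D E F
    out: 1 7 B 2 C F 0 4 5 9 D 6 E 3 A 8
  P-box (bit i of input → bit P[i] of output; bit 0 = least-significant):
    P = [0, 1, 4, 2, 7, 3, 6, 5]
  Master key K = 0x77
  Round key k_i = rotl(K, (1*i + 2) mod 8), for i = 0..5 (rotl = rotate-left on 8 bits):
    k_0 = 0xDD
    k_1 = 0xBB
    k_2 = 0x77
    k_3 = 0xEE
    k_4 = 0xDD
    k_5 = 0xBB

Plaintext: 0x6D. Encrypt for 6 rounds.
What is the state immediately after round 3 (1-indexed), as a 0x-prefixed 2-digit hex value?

0x68

s_0 = plaintext = 0x6D
s_1 = Round(s_0, k_0) = 0xDE
s_2 = Round(s_1, k_1) = 0x35
s_3 = Round(s_2, k_2) = 0x68
s_4 = Round(s_3, k_3) = 0xFF
s_5 = Round(s_4, k_4) = 0xF9
s_6 = Round(s_5, k_5) = 0x9E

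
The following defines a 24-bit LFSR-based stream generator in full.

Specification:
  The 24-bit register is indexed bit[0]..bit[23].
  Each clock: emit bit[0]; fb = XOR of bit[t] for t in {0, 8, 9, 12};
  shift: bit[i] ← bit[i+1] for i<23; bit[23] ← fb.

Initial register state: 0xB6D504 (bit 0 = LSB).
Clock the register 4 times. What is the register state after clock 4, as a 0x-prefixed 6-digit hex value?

reg_0 = 0xB6D504
clock 1: out=0, reg = 0x5B6A82
clock 2: out=0, reg = 0xADB541
clock 3: out=1, reg = 0xD6DAA0
clock 4: out=0, reg = 0x6B6D50

0x6B6D50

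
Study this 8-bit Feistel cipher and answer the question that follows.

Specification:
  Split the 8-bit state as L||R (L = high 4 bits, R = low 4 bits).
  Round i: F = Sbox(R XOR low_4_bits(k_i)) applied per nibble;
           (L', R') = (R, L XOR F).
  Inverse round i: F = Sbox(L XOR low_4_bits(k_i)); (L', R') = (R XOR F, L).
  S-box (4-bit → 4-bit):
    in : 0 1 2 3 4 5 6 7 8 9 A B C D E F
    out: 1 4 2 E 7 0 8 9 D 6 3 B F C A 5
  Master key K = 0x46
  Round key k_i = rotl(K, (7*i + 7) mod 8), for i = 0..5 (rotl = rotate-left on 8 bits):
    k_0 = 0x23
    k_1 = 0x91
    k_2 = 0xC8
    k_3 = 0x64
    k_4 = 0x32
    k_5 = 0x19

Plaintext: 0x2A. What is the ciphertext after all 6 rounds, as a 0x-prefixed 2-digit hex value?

0x57

s_0 = plaintext = 0x2A
s_1 = Round(s_0, k_0) = 0xA4
s_2 = Round(s_1, k_1) = 0x4A
s_3 = Round(s_2, k_2) = 0xA6
s_4 = Round(s_3, k_3) = 0x68
s_5 = Round(s_4, k_4) = 0x85
s_6 = Round(s_5, k_5) = 0x57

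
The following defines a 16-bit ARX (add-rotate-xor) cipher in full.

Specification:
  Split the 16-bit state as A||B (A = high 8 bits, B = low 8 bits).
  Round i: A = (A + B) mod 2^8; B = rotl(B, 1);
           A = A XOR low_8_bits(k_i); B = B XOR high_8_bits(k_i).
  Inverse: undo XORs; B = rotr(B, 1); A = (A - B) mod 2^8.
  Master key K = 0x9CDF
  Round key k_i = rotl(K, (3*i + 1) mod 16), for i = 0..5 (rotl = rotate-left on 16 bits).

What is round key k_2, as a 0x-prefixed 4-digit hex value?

0x6FCE

K = 0x9CDF
k_0 = rotl(K, (3*0+1) mod 16) = rotl(K, 1) = 0x39BF
k_1 = rotl(K, (3*1+1) mod 16) = rotl(K, 4) = 0xCDF9
k_2 = rotl(K, (3*2+1) mod 16) = rotl(K, 7) = 0x6FCE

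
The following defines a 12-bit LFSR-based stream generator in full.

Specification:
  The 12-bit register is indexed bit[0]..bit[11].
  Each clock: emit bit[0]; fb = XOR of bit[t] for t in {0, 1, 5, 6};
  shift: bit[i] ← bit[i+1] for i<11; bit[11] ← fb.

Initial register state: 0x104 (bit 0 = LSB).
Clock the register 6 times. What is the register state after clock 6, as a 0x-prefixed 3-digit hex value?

reg_0 = 0x104
clock 1: out=0, reg = 0x082
clock 2: out=0, reg = 0x841
clock 3: out=1, reg = 0x420
clock 4: out=0, reg = 0xA10
clock 5: out=0, reg = 0x508
clock 6: out=0, reg = 0x284

0x284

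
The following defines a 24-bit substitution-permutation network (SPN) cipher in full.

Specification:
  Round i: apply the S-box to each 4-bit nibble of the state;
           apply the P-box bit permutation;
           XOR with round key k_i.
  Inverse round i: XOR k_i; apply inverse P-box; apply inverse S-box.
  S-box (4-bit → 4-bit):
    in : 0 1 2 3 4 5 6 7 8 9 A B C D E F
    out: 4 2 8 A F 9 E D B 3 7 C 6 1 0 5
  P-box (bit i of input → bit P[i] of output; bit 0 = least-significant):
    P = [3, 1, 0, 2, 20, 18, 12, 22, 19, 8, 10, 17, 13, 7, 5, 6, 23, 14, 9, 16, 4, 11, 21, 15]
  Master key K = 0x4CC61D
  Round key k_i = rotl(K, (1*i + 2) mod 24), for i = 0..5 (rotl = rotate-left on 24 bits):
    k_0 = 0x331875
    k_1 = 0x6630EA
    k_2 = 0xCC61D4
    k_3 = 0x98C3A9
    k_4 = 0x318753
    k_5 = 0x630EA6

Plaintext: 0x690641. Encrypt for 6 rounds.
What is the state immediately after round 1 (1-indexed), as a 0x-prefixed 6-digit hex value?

0xC5C557

s_0 = plaintext = 0x690641
s_1 = Round(s_0, k_0) = 0xC5C557
s_2 = Round(s_1, k_1) = 0x9D3847
s_3 = Round(s_2, k_2) = 0x127809
s_4 = Round(s_3, k_3) = 0x93FAC3
s_5 = Round(s_4, k_4) = 0x3CFA65
s_6 = Round(s_5, k_5) = 0x2FF18A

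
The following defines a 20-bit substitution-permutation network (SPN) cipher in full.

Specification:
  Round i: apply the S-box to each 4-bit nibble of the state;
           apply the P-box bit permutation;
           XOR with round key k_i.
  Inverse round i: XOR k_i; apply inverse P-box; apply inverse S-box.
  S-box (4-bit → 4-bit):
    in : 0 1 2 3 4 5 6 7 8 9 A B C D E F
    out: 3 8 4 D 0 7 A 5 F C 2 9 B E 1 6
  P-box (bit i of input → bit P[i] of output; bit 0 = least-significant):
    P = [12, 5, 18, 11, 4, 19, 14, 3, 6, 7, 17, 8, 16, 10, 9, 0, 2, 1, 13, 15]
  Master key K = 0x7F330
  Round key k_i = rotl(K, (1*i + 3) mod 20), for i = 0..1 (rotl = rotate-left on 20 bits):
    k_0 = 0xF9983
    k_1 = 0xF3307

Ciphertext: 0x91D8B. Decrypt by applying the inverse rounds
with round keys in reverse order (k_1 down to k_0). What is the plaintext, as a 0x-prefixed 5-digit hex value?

s_0 = ciphertext = 0x91D8B
s_1 = InvRound(s_0, k_1) = 0x7FF19
s_2 = InvRound(s_1, k_0) = 0xFFA84

0xFFA84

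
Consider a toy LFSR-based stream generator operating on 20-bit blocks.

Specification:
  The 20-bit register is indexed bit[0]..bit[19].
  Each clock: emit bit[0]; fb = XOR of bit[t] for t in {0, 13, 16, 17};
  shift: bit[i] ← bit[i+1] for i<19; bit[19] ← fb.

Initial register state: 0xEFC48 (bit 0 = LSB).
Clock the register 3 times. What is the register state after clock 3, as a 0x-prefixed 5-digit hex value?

0xDDF89

reg_0 = 0xEFC48
clock 1: out=0, reg = 0x77E24
clock 2: out=0, reg = 0xBBF12
clock 3: out=0, reg = 0xDDF89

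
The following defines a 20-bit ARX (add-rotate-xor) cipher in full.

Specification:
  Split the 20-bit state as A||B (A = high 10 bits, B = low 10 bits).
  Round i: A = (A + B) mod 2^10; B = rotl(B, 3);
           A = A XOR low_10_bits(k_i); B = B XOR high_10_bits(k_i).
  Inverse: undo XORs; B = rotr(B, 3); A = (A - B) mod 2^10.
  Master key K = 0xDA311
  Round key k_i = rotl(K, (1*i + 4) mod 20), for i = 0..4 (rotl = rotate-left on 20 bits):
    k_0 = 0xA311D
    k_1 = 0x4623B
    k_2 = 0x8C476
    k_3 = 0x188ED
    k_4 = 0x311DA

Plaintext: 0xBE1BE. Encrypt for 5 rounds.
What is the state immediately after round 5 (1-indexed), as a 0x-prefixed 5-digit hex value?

0xDCAC4

s_0 = plaintext = 0xBE1BE
s_1 = Round(s_0, k_0) = 0x6AF7F
s_2 = Round(s_1, k_1) = 0xC46E6
s_3 = Round(s_2, k_2) = 0x60504
s_4 = Round(s_3, k_3) = 0x9A040
s_5 = Round(s_4, k_4) = 0xDCAC4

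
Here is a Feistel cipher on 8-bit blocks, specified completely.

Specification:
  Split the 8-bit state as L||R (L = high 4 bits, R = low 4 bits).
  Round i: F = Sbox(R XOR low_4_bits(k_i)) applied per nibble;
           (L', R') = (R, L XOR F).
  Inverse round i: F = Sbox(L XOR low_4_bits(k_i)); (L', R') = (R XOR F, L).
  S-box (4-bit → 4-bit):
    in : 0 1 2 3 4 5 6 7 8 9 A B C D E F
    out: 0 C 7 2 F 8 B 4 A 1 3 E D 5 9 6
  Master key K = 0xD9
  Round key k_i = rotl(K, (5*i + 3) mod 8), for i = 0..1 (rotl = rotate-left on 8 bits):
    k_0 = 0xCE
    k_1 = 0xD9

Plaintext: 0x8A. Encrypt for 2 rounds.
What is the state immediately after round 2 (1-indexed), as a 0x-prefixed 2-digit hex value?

s_0 = plaintext = 0x8A
s_1 = Round(s_0, k_0) = 0xA7
s_2 = Round(s_1, k_1) = 0x73

0x73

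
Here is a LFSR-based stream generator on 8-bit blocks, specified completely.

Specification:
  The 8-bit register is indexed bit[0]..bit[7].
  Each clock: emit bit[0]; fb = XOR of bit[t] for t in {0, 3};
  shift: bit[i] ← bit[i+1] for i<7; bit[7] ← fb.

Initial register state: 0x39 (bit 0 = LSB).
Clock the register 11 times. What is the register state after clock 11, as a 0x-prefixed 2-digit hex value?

0x3F

reg_0 = 0x39
clock 1: out=1, reg = 0x1C
clock 2: out=0, reg = 0x8E
clock 3: out=0, reg = 0xC7
clock 4: out=1, reg = 0xE3
clock 5: out=1, reg = 0xF1
clock 6: out=1, reg = 0xF8
clock 7: out=0, reg = 0xFC
clock 8: out=0, reg = 0xFE
clock 9: out=0, reg = 0xFF
clock 10: out=1, reg = 0x7F
clock 11: out=1, reg = 0x3F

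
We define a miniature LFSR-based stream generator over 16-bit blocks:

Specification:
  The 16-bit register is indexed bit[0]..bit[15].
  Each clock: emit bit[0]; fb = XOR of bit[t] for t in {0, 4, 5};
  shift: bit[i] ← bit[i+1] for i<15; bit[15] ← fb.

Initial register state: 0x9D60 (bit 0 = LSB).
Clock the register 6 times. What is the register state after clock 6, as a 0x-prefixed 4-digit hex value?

reg_0 = 0x9D60
clock 1: out=0, reg = 0xCEB0
clock 2: out=0, reg = 0x6758
clock 3: out=0, reg = 0xB3AC
clock 4: out=0, reg = 0xD9D6
clock 5: out=0, reg = 0xECEB
clock 6: out=1, reg = 0x7675

0x7675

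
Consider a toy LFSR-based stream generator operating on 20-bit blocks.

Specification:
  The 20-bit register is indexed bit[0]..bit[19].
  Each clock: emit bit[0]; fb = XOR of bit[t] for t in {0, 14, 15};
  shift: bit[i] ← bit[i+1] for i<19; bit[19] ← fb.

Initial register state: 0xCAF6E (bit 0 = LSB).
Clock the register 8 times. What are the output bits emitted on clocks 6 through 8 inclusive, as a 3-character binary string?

110

reg_0 = 0xCAF6E
clock 1: out=0, reg = 0xE57B7
clock 2: out=1, reg = 0x72BDB
clock 3: out=1, reg = 0xB95ED
clock 4: out=1, reg = 0x5CAF6
clock 5: out=0, reg = 0x2E57B
clock 6: out=1, reg = 0x972BD
clock 7: out=1, reg = 0x4B95E
clock 8: out=0, reg = 0xA5CAF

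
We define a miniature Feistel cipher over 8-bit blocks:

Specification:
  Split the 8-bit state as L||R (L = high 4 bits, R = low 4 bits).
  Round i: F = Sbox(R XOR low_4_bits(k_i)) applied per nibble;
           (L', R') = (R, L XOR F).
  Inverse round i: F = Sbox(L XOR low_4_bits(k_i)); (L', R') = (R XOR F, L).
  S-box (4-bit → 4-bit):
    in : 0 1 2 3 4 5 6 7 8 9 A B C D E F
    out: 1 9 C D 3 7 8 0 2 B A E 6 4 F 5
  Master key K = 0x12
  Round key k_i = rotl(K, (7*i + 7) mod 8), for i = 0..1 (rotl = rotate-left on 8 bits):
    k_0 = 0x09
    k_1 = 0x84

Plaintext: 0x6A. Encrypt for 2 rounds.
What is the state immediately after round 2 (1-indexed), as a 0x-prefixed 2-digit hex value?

0xBF

s_0 = plaintext = 0x6A
s_1 = Round(s_0, k_0) = 0xAB
s_2 = Round(s_1, k_1) = 0xBF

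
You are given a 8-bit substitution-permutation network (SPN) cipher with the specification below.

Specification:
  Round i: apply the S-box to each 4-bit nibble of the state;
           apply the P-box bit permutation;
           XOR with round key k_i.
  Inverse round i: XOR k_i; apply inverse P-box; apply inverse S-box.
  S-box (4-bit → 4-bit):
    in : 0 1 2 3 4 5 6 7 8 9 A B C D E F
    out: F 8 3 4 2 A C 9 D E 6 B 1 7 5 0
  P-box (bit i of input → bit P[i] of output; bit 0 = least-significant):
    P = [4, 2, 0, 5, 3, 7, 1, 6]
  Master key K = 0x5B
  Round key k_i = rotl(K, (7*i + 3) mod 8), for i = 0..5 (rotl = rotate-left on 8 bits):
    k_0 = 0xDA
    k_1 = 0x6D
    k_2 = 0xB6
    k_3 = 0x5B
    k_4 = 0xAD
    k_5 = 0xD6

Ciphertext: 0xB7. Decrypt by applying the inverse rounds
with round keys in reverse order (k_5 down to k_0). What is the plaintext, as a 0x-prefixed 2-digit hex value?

s_0 = ciphertext = 0xB7
s_1 = InvRound(s_0, k_5) = 0x16
s_2 = InvRound(s_1, k_4) = 0xD8
s_3 = InvRound(s_2, k_3) = 0xA3
s_4 = InvRound(s_3, k_2) = 0xFD
s_5 = InvRound(s_4, k_1) = 0x4C
s_6 = InvRound(s_5, k_0) = 0xA2

0xA2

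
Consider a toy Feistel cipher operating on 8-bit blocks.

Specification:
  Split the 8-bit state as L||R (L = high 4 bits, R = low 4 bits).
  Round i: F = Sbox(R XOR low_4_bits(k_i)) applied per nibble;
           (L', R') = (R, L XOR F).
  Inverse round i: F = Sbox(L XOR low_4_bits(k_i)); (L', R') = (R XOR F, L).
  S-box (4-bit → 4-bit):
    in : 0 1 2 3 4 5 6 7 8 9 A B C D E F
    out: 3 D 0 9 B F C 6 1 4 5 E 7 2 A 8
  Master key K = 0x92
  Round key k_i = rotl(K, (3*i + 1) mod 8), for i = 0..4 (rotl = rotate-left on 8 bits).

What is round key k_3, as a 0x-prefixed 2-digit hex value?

0x4A

K = 0x92
k_0 = rotl(K, (3*0+1) mod 8) = rotl(K, 1) = 0x25
k_1 = rotl(K, (3*1+1) mod 8) = rotl(K, 4) = 0x29
k_2 = rotl(K, (3*2+1) mod 8) = rotl(K, 7) = 0x49
k_3 = rotl(K, (3*3+1) mod 8) = rotl(K, 2) = 0x4A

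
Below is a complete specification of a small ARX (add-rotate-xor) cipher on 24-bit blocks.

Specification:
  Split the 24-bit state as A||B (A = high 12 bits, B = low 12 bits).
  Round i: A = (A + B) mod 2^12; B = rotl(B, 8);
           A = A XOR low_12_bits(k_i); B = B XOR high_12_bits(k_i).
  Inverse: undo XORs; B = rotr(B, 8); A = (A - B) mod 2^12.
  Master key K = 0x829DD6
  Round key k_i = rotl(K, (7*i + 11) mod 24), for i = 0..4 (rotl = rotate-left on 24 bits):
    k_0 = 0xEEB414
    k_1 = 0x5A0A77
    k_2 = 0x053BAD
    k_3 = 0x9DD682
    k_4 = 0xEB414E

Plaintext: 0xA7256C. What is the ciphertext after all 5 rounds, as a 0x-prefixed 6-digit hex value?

s_0 = plaintext = 0xA7256C
s_1 = Round(s_0, k_0) = 0xBCA2BD
s_2 = Round(s_1, k_1) = 0x4F088B
s_3 = Round(s_2, k_2) = 0x6D6BDB
s_4 = Round(s_3, k_3) = 0x433260
s_5 = Round(s_4, k_4) = 0x7DDE92

0x7DDE92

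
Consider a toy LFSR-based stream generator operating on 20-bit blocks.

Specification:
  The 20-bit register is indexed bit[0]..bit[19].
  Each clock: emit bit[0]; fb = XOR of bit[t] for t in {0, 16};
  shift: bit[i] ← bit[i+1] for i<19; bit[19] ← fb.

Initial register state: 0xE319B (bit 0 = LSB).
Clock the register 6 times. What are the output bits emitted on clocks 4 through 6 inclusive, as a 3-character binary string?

110

reg_0 = 0xE319B
clock 1: out=1, reg = 0xF18CD
clock 2: out=1, reg = 0x78C66
clock 3: out=0, reg = 0xBC633
clock 4: out=1, reg = 0x5E319
clock 5: out=1, reg = 0x2F18C
clock 6: out=0, reg = 0x178C6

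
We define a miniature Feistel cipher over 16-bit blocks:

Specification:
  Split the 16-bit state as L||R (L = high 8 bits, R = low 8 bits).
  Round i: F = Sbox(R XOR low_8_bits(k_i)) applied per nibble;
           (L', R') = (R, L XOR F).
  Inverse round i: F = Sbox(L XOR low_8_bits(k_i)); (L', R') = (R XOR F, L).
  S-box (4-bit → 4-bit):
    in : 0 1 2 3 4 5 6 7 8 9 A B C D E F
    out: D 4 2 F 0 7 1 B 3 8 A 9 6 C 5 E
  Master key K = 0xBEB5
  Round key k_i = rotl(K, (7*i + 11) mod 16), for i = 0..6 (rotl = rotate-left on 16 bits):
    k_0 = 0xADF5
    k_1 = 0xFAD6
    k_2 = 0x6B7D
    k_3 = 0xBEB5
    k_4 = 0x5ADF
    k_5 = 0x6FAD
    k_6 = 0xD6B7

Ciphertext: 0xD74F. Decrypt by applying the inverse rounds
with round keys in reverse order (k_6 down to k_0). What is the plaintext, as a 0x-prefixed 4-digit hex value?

s_0 = ciphertext = 0xD74F
s_1 = InvRound(s_0, k_6) = 0x52D7
s_2 = InvRound(s_1, k_5) = 0x3952
s_3 = InvRound(s_2, k_4) = 0x0339
s_4 = InvRound(s_3, k_3) = 0xA803
s_5 = InvRound(s_4, k_2) = 0xC4A8
s_6 = InvRound(s_5, k_1) = 0xEAC4
s_7 = InvRound(s_6, k_0) = 0x8AEA

0x8AEA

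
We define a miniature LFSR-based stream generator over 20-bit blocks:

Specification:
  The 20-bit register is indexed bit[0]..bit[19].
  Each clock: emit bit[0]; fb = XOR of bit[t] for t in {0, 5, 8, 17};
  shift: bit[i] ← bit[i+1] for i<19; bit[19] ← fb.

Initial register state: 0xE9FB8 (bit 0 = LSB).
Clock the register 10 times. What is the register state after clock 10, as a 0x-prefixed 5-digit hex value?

reg_0 = 0xE9FB8
clock 1: out=0, reg = 0xF4FDC
clock 2: out=0, reg = 0x7A7EE
clock 3: out=0, reg = 0xBD3F7
clock 4: out=1, reg = 0x5E9FB
clock 5: out=1, reg = 0xAF4FD
clock 6: out=1, reg = 0xD7A7E
clock 7: out=0, reg = 0xEBD3F
clock 8: out=1, reg = 0x75E9F
clock 9: out=1, reg = 0x3AF4F
clock 10: out=1, reg = 0x9D7A7

0x9D7A7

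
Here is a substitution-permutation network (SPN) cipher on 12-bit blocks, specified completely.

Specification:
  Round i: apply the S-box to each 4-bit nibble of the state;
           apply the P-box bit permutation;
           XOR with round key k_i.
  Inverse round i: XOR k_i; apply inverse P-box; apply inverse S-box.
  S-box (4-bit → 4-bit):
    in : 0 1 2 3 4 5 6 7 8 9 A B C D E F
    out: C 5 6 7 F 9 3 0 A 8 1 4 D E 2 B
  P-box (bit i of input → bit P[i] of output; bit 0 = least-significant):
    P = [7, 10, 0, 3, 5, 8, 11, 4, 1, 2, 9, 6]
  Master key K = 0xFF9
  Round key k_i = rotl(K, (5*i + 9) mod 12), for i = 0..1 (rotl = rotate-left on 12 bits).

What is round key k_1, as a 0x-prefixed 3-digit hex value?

K = 0xFF9
k_0 = rotl(K, (5*0+9) mod 12) = rotl(K, 9) = 0x3FF
k_1 = rotl(K, (5*1+9) mod 12) = rotl(K, 2) = 0xFE7

0xFE7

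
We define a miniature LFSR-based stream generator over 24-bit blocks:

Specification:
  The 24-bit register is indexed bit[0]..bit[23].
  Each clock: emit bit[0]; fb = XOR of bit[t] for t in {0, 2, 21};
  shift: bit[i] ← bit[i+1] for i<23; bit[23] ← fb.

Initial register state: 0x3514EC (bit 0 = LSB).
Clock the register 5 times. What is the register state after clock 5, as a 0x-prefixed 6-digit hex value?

reg_0 = 0x3514EC
clock 1: out=0, reg = 0x1A8A76
clock 2: out=0, reg = 0x8D453B
clock 3: out=1, reg = 0xC6A29D
clock 4: out=1, reg = 0x63514E
clock 5: out=0, reg = 0x31A8A7

0x31A8A7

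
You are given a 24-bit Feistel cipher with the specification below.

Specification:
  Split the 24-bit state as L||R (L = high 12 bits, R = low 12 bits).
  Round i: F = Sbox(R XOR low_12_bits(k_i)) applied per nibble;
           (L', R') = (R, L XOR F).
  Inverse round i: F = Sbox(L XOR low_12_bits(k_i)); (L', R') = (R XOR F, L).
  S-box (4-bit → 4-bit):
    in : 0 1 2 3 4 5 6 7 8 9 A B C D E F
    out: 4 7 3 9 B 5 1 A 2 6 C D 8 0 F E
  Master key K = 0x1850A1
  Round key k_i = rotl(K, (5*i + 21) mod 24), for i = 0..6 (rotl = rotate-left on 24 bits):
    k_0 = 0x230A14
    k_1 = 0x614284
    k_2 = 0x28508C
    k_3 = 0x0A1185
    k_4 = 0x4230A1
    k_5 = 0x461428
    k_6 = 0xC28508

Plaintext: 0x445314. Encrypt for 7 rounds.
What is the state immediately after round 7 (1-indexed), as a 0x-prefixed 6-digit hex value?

0xCC19DA

s_0 = plaintext = 0x445314
s_1 = Round(s_0, k_0) = 0x314201
s_2 = Round(s_1, k_1) = 0x201731
s_3 = Round(s_2, k_2) = 0x7318D1
s_4 = Round(s_3, k_3) = 0x8D116A
s_5 = Round(s_4, k_4) = 0x16AF5C
s_6 = Round(s_5, k_5) = 0xF5CCC1
s_7 = Round(s_6, k_6) = 0xCC19DA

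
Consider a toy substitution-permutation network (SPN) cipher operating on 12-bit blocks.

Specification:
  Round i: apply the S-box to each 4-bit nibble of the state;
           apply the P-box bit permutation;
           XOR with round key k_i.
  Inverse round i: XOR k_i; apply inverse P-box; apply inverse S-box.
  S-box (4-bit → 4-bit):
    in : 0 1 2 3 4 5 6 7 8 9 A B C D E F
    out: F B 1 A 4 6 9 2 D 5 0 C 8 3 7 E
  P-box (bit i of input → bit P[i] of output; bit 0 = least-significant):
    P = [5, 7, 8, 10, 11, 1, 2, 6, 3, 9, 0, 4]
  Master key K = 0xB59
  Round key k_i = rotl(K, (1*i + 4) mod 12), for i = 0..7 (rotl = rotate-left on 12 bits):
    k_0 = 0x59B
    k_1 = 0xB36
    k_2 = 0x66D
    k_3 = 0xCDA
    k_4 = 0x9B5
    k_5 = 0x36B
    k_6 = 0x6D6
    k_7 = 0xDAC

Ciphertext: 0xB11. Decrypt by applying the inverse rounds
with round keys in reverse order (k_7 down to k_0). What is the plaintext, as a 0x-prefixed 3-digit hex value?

0xA8F

s_0 = ciphertext = 0xB11
s_1 = InvRound(s_0, k_7) = 0x041
s_2 = InvRound(s_1, k_6) = 0xF53
s_3 = InvRound(s_2, k_5) = 0x626
s_4 = InvRound(s_3, k_4) = 0xFDF
s_5 = InvRound(s_4, k_3) = 0x544
s_6 = InvRound(s_5, k_2) = 0xEA9
s_7 = InvRound(s_6, k_1) = 0x85F
s_8 = InvRound(s_7, k_0) = 0xA8F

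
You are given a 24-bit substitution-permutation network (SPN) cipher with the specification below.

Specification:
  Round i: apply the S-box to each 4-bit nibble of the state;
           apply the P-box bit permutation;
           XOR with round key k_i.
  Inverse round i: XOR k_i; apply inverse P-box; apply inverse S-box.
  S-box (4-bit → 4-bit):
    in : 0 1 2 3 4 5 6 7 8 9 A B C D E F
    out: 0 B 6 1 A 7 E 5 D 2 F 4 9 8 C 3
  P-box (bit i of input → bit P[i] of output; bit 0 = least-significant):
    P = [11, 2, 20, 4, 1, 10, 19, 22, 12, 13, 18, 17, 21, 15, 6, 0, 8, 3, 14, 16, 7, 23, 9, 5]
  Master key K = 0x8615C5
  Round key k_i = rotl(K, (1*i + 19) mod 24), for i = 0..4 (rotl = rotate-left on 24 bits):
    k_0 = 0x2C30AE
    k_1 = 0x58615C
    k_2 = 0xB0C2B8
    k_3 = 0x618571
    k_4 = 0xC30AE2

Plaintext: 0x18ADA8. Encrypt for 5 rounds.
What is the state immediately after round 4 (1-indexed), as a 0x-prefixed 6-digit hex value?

s_0 = plaintext = 0x18ADA8
s_1 = Round(s_0, k_0) = 0xD7FD5D
s_2 = Round(s_1, k_1) = 0x72A46E
s_3 = Round(s_2, k_2) = 0xCA2461
s_4 = Round(s_3, k_3) = 0x2A688D
s_5 = Round(s_4, k_4) = 0x0CD9B9

0x2A688D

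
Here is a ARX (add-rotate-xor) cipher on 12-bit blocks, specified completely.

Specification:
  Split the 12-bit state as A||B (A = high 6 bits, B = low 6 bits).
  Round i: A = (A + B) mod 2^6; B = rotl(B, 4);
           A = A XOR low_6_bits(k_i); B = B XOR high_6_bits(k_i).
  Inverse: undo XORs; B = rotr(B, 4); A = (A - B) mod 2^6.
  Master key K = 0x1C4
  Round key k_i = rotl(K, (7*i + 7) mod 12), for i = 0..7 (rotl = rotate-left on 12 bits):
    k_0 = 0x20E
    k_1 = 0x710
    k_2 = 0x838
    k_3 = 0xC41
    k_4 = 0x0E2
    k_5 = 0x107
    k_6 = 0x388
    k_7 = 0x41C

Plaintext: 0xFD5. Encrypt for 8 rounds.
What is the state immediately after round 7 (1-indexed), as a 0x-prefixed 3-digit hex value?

s_0 = plaintext = 0xFD5
s_1 = Round(s_0, k_0) = 0x69D
s_2 = Round(s_1, k_1) = 0x9CB
s_3 = Round(s_2, k_2) = 0x292
s_4 = Round(s_3, k_3) = 0x755
s_5 = Round(s_4, k_4) = 0x416
s_6 = Round(s_5, k_5) = 0x861
s_7 = Round(s_6, k_6) = 0x296
s_8 = Round(s_7, k_7) = 0xF35

0x296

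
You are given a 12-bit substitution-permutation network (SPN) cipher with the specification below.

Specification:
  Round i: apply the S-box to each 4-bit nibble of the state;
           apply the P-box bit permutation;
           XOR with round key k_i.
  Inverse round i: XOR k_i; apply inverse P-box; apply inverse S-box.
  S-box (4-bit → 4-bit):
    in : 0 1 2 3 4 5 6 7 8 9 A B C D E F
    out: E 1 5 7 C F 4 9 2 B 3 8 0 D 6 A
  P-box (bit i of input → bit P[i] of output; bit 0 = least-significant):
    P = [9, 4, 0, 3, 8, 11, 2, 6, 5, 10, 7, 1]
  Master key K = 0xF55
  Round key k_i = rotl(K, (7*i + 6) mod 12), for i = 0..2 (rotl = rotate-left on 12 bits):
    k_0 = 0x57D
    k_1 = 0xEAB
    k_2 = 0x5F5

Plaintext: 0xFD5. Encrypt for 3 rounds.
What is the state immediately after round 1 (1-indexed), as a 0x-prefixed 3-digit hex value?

0x222

s_0 = plaintext = 0xFD5
s_1 = Round(s_0, k_0) = 0x222
s_2 = Round(s_1, k_1) = 0xD0E
s_3 = Round(s_2, k_2) = 0xD02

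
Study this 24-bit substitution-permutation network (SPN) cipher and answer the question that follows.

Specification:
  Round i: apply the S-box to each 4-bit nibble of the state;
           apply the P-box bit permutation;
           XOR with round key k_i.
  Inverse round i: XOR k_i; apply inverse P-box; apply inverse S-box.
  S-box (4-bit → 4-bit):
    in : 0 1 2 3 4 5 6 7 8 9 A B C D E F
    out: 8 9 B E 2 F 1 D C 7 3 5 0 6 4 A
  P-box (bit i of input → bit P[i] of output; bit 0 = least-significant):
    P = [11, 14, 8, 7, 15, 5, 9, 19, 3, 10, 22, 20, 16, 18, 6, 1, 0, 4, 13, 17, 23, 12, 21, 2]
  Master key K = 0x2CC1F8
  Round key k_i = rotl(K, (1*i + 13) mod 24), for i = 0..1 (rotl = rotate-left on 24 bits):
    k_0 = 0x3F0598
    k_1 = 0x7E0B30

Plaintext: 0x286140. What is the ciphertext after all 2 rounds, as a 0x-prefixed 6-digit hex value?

0xA25D5A

s_0 = plaintext = 0x286140
s_1 = Round(s_0, k_0) = 0xAC3534
s_2 = Round(s_1, k_1) = 0xA25D5A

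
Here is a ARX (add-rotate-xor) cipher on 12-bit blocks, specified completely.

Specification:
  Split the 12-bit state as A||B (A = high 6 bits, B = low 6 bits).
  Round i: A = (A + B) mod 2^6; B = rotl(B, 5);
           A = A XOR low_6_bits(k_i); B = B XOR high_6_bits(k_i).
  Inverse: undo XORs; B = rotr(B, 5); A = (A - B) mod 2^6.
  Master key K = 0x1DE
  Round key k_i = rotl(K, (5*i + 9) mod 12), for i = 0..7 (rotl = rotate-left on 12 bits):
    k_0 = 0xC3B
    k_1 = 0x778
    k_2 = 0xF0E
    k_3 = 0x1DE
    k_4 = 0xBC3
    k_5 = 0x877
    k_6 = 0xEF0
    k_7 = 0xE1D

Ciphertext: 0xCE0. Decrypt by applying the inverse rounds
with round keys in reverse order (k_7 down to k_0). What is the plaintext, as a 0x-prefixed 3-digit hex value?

0x982

s_0 = ciphertext = 0xCE0
s_1 = InvRound(s_0, k_7) = 0xFB0
s_2 = InvRound(s_1, k_6) = 0xE16
s_3 = InvRound(s_2, k_5) = 0x82F
s_4 = InvRound(s_3, k_4) = 0x8C0
s_5 = InvRound(s_4, k_3) = 0xBCE
s_6 = InvRound(s_5, k_2) = 0xF25
s_7 = InvRound(s_6, k_1) = 0x4F1
s_8 = InvRound(s_7, k_0) = 0x982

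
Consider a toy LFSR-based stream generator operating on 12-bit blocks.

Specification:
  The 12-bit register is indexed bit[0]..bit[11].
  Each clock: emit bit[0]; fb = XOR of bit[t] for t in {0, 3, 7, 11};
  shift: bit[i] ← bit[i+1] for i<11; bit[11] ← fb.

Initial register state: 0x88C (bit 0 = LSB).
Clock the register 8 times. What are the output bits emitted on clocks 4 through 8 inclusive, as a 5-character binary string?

reg_0 = 0x88C
clock 1: out=0, reg = 0xC46
clock 2: out=0, reg = 0xE23
clock 3: out=1, reg = 0x711
clock 4: out=1, reg = 0xB88
clock 5: out=0, reg = 0xDC4
clock 6: out=0, reg = 0x6E2
clock 7: out=0, reg = 0xB71
clock 8: out=1, reg = 0x5B8

10001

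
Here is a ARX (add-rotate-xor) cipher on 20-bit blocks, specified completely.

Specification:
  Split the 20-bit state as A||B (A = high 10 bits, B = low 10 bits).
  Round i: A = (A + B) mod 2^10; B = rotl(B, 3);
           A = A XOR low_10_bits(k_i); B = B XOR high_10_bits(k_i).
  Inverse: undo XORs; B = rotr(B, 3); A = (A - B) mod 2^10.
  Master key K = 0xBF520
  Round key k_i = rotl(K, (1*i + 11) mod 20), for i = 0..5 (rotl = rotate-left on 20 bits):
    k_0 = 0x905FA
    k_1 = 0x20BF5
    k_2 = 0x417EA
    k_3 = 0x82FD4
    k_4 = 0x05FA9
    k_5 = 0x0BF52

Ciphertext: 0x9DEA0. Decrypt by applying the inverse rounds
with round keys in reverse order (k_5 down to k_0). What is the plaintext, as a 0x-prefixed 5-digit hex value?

0xEA5BC

s_0 = ciphertext = 0x9DEA0
s_1 = InvRound(s_0, k_5) = 0x553D1
s_2 = InvRound(s_1, k_4) = 0xE1778
s_3 = InvRound(s_2, k_3) = 0xA8DAE
s_4 = InvRound(s_3, k_2) = 0xED195
s_5 = InvRound(s_4, k_1) = 0x27FA2
s_6 = InvRound(s_5, k_0) = 0xEA5BC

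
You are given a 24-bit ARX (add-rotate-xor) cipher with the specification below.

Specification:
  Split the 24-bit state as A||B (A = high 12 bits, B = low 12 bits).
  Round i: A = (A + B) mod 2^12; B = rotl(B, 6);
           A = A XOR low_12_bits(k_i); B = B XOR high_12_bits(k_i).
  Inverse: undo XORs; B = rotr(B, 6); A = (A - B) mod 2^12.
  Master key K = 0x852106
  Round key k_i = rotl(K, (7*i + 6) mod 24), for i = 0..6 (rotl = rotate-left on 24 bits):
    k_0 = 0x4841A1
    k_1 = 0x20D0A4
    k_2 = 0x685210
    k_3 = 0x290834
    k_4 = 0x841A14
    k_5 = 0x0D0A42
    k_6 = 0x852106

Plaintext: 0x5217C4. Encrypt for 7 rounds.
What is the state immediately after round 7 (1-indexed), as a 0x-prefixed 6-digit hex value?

0x92E04C

s_0 = plaintext = 0x5217C4
s_1 = Round(s_0, k_0) = 0xD4459B
s_2 = Round(s_1, k_1) = 0x27B4DB
s_3 = Round(s_2, k_2) = 0x546056
s_4 = Round(s_3, k_3) = 0xDA8711
s_5 = Round(s_4, k_4) = 0xEADC1D
s_6 = Round(s_5, k_5) = 0x0887A0
s_7 = Round(s_6, k_6) = 0x92E04C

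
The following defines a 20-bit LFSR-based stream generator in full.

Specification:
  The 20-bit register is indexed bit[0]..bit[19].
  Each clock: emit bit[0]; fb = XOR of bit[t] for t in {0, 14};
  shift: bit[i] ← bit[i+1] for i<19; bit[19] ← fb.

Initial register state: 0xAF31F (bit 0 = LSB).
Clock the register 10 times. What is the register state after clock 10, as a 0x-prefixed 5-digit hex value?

0x8D2BC

reg_0 = 0xAF31F
clock 1: out=1, reg = 0x5798F
clock 2: out=1, reg = 0x2BCC7
clock 3: out=1, reg = 0x95E63
clock 4: out=1, reg = 0x4AF31
clock 5: out=1, reg = 0xA5798
clock 6: out=0, reg = 0xD2BCC
clock 7: out=0, reg = 0x695E6
clock 8: out=0, reg = 0x34AF3
clock 9: out=1, reg = 0x1A579
clock 10: out=1, reg = 0x8D2BC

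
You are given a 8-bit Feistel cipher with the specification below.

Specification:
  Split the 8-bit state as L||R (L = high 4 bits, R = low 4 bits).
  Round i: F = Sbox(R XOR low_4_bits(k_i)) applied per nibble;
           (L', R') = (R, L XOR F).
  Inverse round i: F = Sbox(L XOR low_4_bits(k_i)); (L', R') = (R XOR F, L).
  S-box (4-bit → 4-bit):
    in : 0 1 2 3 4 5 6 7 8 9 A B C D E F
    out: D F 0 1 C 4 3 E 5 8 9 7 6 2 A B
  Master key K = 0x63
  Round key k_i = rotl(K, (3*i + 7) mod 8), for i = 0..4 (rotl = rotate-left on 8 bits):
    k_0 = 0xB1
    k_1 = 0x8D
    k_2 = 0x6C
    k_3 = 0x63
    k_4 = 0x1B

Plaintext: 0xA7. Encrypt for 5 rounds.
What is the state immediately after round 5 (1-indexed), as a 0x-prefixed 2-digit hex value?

0x71

s_0 = plaintext = 0xA7
s_1 = Round(s_0, k_0) = 0x79
s_2 = Round(s_1, k_1) = 0x9B
s_3 = Round(s_2, k_2) = 0xB7
s_4 = Round(s_3, k_3) = 0x77
s_5 = Round(s_4, k_4) = 0x71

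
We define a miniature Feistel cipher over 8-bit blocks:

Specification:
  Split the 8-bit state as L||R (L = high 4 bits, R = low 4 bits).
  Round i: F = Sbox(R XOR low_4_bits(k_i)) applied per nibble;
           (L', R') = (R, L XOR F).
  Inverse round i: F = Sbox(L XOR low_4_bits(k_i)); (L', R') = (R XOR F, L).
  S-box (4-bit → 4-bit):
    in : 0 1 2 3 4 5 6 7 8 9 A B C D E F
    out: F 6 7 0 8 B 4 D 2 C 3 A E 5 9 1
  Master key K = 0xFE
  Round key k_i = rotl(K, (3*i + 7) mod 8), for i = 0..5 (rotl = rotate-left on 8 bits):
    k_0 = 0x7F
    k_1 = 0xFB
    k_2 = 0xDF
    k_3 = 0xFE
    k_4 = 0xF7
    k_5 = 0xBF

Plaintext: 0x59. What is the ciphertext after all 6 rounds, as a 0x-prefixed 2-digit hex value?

s_0 = plaintext = 0x59
s_1 = Round(s_0, k_0) = 0x91
s_2 = Round(s_1, k_1) = 0x1A
s_3 = Round(s_2, k_2) = 0xAA
s_4 = Round(s_3, k_3) = 0xA2
s_5 = Round(s_4, k_4) = 0x21
s_6 = Round(s_5, k_5) = 0x1B

0x1B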